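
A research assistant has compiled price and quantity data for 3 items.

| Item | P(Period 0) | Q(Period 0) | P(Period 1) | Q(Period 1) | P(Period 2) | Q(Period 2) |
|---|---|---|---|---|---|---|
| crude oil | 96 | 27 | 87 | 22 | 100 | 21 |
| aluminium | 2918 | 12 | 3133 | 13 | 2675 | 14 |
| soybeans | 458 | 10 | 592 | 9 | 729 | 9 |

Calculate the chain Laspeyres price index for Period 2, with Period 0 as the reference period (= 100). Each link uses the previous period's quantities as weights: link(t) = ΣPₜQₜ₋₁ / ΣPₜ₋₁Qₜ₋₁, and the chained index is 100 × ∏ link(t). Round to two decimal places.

Link Period 0→Period 1:
ΣP(Period 1)Q(Period 0) = 87×27 + 3133×12 + 592×10 = 2349 + 37596 + 5920 = 45865
ΣP(Period 0)Q(Period 0) = 96×27 + 2918×12 + 458×10 = 2592 + 35016 + 4580 = 42188
link = 45865/42188 = 1.087157
Link Period 1→Period 2:
ΣP(Period 2)Q(Period 1) = 100×22 + 2675×13 + 729×9 = 2200 + 34775 + 6561 = 43536
ΣP(Period 1)Q(Period 1) = 87×22 + 3133×13 + 592×9 = 1914 + 40729 + 5328 = 47971
link = 43536/47971 = 0.907548
Chained index = 100 × 1.087157 × 0.907548 = 98.6648

98.66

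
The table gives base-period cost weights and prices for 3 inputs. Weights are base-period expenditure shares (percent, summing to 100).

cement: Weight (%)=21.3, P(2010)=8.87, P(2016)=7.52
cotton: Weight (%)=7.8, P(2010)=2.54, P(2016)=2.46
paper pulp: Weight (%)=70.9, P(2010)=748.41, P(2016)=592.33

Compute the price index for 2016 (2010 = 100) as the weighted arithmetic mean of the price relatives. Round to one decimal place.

cement: 21.3 × (7.52/8.87) = 21.3 × 0.847802 = 18.0582
cotton: 7.8 × (2.46/2.54) = 7.8 × 0.968504 = 7.5543
paper pulp: 70.9 × (592.33/748.41) = 70.9 × 0.791451 = 56.1139
Index = Σ wᵢ·(p₁ᵢ/p₀ᵢ) = 18.0582 + 7.5543 + 56.1139 = 81.7264

81.7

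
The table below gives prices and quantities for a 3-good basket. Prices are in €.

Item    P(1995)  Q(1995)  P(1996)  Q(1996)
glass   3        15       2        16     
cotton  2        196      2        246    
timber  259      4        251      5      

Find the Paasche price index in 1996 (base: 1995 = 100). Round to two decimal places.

Paasche price index uses current-period quantities as weights.
ΣP(1996)·Q(1996) = 2×16 + 2×246 + 251×5 = 32 + 492 + 1255 = 1779
ΣP(1995)·Q(1996) = 3×16 + 2×246 + 259×5 = 48 + 492 + 1295 = 1835
Index = 1779 / 1835 × 100 = 96.9482

96.95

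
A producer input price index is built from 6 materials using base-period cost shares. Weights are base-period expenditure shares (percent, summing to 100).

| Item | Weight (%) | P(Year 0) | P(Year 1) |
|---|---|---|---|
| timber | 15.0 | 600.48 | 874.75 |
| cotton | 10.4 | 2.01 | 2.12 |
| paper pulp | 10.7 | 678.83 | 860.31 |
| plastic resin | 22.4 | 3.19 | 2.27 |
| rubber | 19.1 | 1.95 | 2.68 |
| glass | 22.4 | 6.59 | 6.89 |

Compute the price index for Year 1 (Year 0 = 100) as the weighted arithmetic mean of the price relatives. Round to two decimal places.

111.99

timber: 15.0 × (874.75/600.48) = 15.0 × 1.456751 = 21.8513
cotton: 10.4 × (2.12/2.01) = 10.4 × 1.054726 = 10.9692
paper pulp: 10.7 × (860.31/678.83) = 10.7 × 1.267342 = 13.5606
plastic resin: 22.4 × (2.27/3.19) = 22.4 × 0.711599 = 15.9398
rubber: 19.1 × (2.68/1.95) = 19.1 × 1.374359 = 26.2503
glass: 22.4 × (6.89/6.59) = 22.4 × 1.045524 = 23.4197
Index = Σ wᵢ·(p₁ᵢ/p₀ᵢ) = 21.8513 + 10.9692 + 13.5606 + 15.9398 + 26.2503 + 23.4197 = 111.9908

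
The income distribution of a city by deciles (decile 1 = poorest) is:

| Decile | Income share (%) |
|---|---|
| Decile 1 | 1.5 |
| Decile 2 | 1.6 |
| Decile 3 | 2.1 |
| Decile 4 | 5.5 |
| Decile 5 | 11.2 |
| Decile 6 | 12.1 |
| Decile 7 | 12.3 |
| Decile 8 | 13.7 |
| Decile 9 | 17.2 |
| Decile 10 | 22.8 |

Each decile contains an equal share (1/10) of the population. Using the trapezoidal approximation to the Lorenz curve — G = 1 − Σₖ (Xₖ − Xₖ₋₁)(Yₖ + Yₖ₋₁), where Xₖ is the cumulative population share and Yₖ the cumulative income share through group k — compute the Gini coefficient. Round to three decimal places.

Cumulative income shares Yₖ: 0.0150, 0.0310, 0.0520, 0.1070, 0.2190, 0.3400, 0.4630, 0.6000, 0.7720, 1.0000
Σ (Xₖ−Xₖ₋₁)(Yₖ+Yₖ₋₁) = (1/10)(0.0150+0.0000) + (1/10)(0.0310+0.0150) + (1/10)(0.0520+0.0310) + (1/10)(0.1070+0.0520) + (1/10)(0.2190+0.1070) + (1/10)(0.3400+0.2190) + (1/10)(0.4630+0.3400) + (1/10)(0.6000+0.4630) + (1/10)(0.7720+0.6000) + (1/10)(1.0000+0.7720)
  = 0.0015 + 0.0046 + 0.0083 + 0.0159 + 0.0326 + 0.0559 + 0.0803 + 0.1063 + 0.1372 + 0.1772 = 0.6198
G = 1 − 0.6198 = 0.3802

0.380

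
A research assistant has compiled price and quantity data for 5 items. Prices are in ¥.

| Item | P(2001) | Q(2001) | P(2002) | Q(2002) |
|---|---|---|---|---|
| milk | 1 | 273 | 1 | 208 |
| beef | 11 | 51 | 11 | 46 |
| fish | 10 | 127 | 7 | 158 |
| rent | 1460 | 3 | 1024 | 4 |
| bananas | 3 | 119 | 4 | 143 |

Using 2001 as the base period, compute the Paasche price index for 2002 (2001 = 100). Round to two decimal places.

Paasche price index uses current-period quantities as weights.
ΣP(2002)·Q(2002) = 1×208 + 11×46 + 7×158 + 1024×4 + 4×143 = 208 + 506 + 1106 + 4096 + 572 = 6488
ΣP(2001)·Q(2002) = 1×208 + 11×46 + 10×158 + 1460×4 + 3×143 = 208 + 506 + 1580 + 5840 + 429 = 8563
Index = 6488 / 8563 × 100 = 75.7678

75.77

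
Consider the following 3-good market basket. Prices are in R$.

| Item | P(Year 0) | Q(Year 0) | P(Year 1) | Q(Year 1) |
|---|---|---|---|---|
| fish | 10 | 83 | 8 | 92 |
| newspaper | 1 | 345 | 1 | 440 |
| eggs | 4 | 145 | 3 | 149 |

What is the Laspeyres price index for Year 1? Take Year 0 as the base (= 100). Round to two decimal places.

Laspeyres price index uses base-period quantities as weights.
ΣP(Year 1)·Q(Year 0) = 8×83 + 1×345 + 3×145 = 664 + 345 + 435 = 1444
ΣP(Year 0)·Q(Year 0) = 10×83 + 1×345 + 4×145 = 830 + 345 + 580 = 1755
Index = 1444 / 1755 × 100 = 82.2792

82.28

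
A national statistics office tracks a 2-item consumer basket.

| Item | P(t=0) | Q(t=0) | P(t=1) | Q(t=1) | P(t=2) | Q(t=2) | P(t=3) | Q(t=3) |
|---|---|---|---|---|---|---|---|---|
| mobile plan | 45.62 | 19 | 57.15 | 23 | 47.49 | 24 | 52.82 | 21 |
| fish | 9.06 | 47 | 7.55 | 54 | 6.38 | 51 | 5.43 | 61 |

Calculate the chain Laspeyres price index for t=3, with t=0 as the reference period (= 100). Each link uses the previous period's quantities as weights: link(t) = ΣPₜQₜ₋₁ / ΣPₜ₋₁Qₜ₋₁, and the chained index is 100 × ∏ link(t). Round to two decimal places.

98.03

Link t=0→t=1:
ΣP(t=1)Q(t=0) = 57.15×19 + 7.55×47 = 1085.85 + 354.85 = 1440.7
ΣP(t=0)Q(t=0) = 45.62×19 + 9.06×47 = 866.78 + 425.82 = 1292.6
link = 1440.7/1292.6 = 1.114575
Link t=1→t=2:
ΣP(t=2)Q(t=1) = 47.49×23 + 6.38×54 = 1092.27 + 344.52 = 1436.79
ΣP(t=1)Q(t=1) = 57.15×23 + 7.55×54 = 1314.45 + 407.7 = 1722.15
link = 1436.79/1722.15 = 0.834300
Link t=2→t=3:
ΣP(t=3)Q(t=2) = 52.82×24 + 5.43×51 = 1267.68 + 276.93 = 1544.61
ΣP(t=2)Q(t=2) = 47.49×24 + 6.38×51 = 1139.76 + 325.38 = 1465.14
link = 1544.61/1465.14 = 1.054241
Chained index = 100 × 1.114575 × 0.834300 × 1.054241 = 98.0328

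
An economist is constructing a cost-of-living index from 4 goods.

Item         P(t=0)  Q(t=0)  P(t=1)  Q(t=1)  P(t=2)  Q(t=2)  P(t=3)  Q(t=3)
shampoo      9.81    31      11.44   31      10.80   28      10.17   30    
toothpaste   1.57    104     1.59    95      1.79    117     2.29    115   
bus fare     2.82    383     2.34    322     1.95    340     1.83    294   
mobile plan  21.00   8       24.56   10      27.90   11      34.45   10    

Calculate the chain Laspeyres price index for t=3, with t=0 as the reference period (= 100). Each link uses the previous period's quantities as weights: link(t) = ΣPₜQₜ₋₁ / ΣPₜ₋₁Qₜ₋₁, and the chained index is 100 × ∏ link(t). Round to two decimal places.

Link t=0→t=1:
ΣP(t=1)Q(t=0) = 11.44×31 + 1.59×104 + 2.34×383 + 24.56×8 = 354.64 + 165.36 + 896.22 + 196.48 = 1612.7
ΣP(t=0)Q(t=0) = 9.81×31 + 1.57×104 + 2.82×383 + 21.00×8 = 304.11 + 163.28 + 1080.06 + 168 = 1715.45
link = 1612.7/1715.45 = 0.940103
Link t=1→t=2:
ΣP(t=2)Q(t=1) = 10.80×31 + 1.79×95 + 1.95×322 + 27.90×10 = 334.8 + 170.05 + 627.9 + 279 = 1411.75
ΣP(t=1)Q(t=1) = 11.44×31 + 1.59×95 + 2.34×322 + 24.56×10 = 354.64 + 151.05 + 753.48 + 245.6 = 1504.77
link = 1411.75/1504.77 = 0.938183
Link t=2→t=3:
ΣP(t=3)Q(t=2) = 10.17×28 + 2.29×117 + 1.83×340 + 34.45×11 = 284.76 + 267.93 + 622.2 + 378.95 = 1553.84
ΣP(t=2)Q(t=2) = 10.80×28 + 1.79×117 + 1.95×340 + 27.90×11 = 302.4 + 209.43 + 663 + 306.9 = 1481.73
link = 1553.84/1481.73 = 1.048666
Chained index = 100 × 0.940103 × 0.938183 × 1.048666 = 92.4912

92.49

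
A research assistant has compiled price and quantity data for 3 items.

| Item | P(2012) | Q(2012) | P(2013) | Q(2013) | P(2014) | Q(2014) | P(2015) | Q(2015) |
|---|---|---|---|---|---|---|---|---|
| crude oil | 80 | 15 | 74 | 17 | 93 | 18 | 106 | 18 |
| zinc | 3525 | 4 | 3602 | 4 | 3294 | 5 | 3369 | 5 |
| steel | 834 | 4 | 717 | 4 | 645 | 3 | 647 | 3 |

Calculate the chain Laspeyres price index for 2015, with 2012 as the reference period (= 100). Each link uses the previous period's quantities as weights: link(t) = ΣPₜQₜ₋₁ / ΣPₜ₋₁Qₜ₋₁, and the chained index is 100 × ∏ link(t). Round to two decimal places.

Link 2012→2013:
ΣP(2013)Q(2012) = 74×15 + 3602×4 + 717×4 = 1110 + 14408 + 2868 = 18386
ΣP(2012)Q(2012) = 80×15 + 3525×4 + 834×4 = 1200 + 14100 + 3336 = 18636
link = 18386/18636 = 0.986585
Link 2013→2014:
ΣP(2014)Q(2013) = 93×17 + 3294×4 + 645×4 = 1581 + 13176 + 2580 = 17337
ΣP(2013)Q(2013) = 74×17 + 3602×4 + 717×4 = 1258 + 14408 + 2868 = 18534
link = 17337/18534 = 0.935416
Link 2014→2015:
ΣP(2015)Q(2014) = 106×18 + 3369×5 + 647×3 = 1908 + 16845 + 1941 = 20694
ΣP(2014)Q(2014) = 93×18 + 3294×5 + 645×3 = 1674 + 16470 + 1935 = 20079
link = 20694/20079 = 1.030629
Chained index = 100 × 0.986585 × 0.935416 × 1.030629 = 95.1134

95.11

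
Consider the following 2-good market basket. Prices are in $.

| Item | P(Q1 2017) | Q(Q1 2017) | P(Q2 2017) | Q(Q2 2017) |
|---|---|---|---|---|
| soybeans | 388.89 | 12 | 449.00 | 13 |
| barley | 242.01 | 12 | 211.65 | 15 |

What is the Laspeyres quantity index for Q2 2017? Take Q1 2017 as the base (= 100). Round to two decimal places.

114.73

Laspeyres quantity index uses base-period prices as weights.
ΣP(Q1 2017)·Q(Q2 2017) = 388.89×13 + 242.01×15 = 5055.57 + 3630.15 = 8685.72
ΣP(Q1 2017)·Q(Q1 2017) = 388.89×12 + 242.01×12 = 4666.68 + 2904.12 = 7570.8
Index = 8685.72 / 7570.8 × 100 = 114.7266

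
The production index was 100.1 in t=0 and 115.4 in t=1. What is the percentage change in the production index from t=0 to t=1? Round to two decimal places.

15.28%

Change = (115.4 − 100.1) / 100.1 × 100
       = 15.3 / 100.1 × 100 = 15.2847%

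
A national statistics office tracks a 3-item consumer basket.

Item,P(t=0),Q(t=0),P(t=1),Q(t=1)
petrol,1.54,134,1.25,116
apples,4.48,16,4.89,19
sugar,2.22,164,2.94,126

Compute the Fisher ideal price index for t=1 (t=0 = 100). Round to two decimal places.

112.65

Laspeyres component (base-period weights):
ΣP(t=1)Q(t=0) = 1.25×134 + 4.89×16 + 2.94×164 = 167.5 + 78.24 + 482.16 = 727.9
ΣP(t=0)Q(t=0) = 1.54×134 + 4.48×16 + 2.22×164 = 206.36 + 71.68 + 364.08 = 642.12
L = 727.9 / 642.12 × 100 = 113.3589
Paasche component (current-period weights):
ΣP(t=1)Q(t=1) = 1.25×116 + 4.89×19 + 2.94×126 = 145 + 92.91 + 370.44 = 608.35
ΣP(t=0)Q(t=1) = 1.54×116 + 4.48×19 + 2.22×126 = 178.64 + 85.12 + 279.72 = 543.48
P = 608.35 / 543.48 × 100 = 111.9360
Fisher = √(L × P) = √(113.3589 × 111.9360) = 112.6452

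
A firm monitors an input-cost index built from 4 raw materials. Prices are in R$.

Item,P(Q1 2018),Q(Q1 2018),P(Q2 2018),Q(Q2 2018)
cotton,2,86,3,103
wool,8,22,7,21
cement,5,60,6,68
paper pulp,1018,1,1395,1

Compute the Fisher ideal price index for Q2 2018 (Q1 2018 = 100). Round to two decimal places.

130.25

Laspeyres component (base-period weights):
ΣP(Q2 2018)Q(Q1 2018) = 3×86 + 7×22 + 6×60 + 1395×1 = 258 + 154 + 360 + 1395 = 2167
ΣP(Q1 2018)Q(Q1 2018) = 2×86 + 8×22 + 5×60 + 1018×1 = 172 + 176 + 300 + 1018 = 1666
L = 2167 / 1666 × 100 = 130.0720
Paasche component (current-period weights):
ΣP(Q2 2018)Q(Q2 2018) = 3×103 + 7×21 + 6×68 + 1395×1 = 309 + 147 + 408 + 1395 = 2259
ΣP(Q1 2018)Q(Q2 2018) = 2×103 + 8×21 + 5×68 + 1018×1 = 206 + 168 + 340 + 1018 = 1732
P = 2259 / 1732 × 100 = 130.4273
Fisher = √(L × P) = √(130.0720 × 130.4273) = 130.2495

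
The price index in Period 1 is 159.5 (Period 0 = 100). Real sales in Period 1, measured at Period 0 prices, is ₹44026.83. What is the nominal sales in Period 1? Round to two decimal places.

Nominal = Real × (Index/100) = 44026.83 × (159.5/100)
        = 44026.83 × 1.595 = 70222.7939

70222.79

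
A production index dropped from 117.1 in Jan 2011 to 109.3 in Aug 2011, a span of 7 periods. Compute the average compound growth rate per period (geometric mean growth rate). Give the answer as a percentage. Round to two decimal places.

Growth factor = (109.3/117.1)^(1/7) = (0.933390)^(1/7) = 0.990201
Growth rate = 0.990201 − 1 = -0.009799 = -0.9799%

-0.98%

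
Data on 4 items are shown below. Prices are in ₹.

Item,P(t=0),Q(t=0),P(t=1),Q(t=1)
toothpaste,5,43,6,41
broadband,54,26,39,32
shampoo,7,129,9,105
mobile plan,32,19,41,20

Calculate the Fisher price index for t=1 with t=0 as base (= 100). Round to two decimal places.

100.55

Laspeyres component (base-period weights):
ΣP(t=1)Q(t=0) = 6×43 + 39×26 + 9×129 + 41×19 = 258 + 1014 + 1161 + 779 = 3212
ΣP(t=0)Q(t=0) = 5×43 + 54×26 + 7×129 + 32×19 = 215 + 1404 + 903 + 608 = 3130
L = 3212 / 3130 × 100 = 102.6198
Paasche component (current-period weights):
ΣP(t=1)Q(t=1) = 6×41 + 39×32 + 9×105 + 41×20 = 246 + 1248 + 945 + 820 = 3259
ΣP(t=0)Q(t=1) = 5×41 + 54×32 + 7×105 + 32×20 = 205 + 1728 + 735 + 640 = 3308
P = 3259 / 3308 × 100 = 98.5187
Fisher = √(L × P) = √(102.6198 × 98.5187) = 100.5484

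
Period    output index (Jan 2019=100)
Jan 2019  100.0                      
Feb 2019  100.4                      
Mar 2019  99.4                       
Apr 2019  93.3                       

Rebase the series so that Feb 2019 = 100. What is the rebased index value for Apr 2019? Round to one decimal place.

Rebased(Apr 2019) = 93.3 / 100.4 × 100 = 92.9283

92.9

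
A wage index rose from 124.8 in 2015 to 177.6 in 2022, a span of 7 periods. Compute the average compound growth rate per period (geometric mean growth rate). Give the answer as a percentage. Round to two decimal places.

5.17%

Growth factor = (177.6/124.8)^(1/7) = (1.423077)^(1/7) = 1.051695
Growth rate = 1.051695 − 1 = 0.051695 = 5.1695%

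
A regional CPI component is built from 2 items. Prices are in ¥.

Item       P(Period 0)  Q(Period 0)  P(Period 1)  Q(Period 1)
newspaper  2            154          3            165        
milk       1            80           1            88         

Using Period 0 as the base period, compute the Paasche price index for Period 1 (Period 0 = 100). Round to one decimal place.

Paasche price index uses current-period quantities as weights.
ΣP(Period 1)·Q(Period 1) = 3×165 + 1×88 = 495 + 88 = 583
ΣP(Period 0)·Q(Period 1) = 2×165 + 1×88 = 330 + 88 = 418
Index = 583 / 418 × 100 = 139.4737

139.5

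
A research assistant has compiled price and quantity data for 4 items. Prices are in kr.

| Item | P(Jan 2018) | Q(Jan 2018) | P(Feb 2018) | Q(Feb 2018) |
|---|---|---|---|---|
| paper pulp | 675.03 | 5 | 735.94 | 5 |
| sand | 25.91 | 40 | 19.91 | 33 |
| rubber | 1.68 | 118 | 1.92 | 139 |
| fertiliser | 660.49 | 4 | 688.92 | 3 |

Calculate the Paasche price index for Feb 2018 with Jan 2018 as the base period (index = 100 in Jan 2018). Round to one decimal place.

Paasche price index uses current-period quantities as weights.
ΣP(Feb 2018)·Q(Feb 2018) = 735.94×5 + 19.91×33 + 1.92×139 + 688.92×3 = 3679.7 + 657.03 + 266.88 + 2066.76 = 6670.37
ΣP(Jan 2018)·Q(Feb 2018) = 675.03×5 + 25.91×33 + 1.68×139 + 660.49×3 = 3375.15 + 855.03 + 233.52 + 1981.47 = 6445.17
Index = 6670.37 / 6445.17 × 100 = 103.4941

103.5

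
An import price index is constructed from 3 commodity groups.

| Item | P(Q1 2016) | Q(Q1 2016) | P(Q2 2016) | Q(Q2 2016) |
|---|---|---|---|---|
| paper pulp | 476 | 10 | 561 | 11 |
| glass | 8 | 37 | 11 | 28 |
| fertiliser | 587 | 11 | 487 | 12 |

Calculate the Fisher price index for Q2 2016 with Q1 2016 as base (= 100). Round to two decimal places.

98.67

Laspeyres component (base-period weights):
ΣP(Q2 2016)Q(Q1 2016) = 561×10 + 11×37 + 487×11 = 5610 + 407 + 5357 = 11374
ΣP(Q1 2016)Q(Q1 2016) = 476×10 + 8×37 + 587×11 = 4760 + 296 + 6457 = 11513
L = 11374 / 11513 × 100 = 98.7927
Paasche component (current-period weights):
ΣP(Q2 2016)Q(Q2 2016) = 561×11 + 11×28 + 487×12 = 6171 + 308 + 5844 = 12323
ΣP(Q1 2016)Q(Q2 2016) = 476×11 + 8×28 + 587×12 = 5236 + 224 + 7044 = 12504
P = 12323 / 12504 × 100 = 98.5525
Fisher = √(L × P) = √(98.7927 × 98.5525) = 98.6725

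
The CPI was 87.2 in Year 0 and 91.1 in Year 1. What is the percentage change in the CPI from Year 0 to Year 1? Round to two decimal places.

4.47%

Change = (91.1 − 87.2) / 87.2 × 100
       = 3.9 / 87.2 × 100 = 4.4725%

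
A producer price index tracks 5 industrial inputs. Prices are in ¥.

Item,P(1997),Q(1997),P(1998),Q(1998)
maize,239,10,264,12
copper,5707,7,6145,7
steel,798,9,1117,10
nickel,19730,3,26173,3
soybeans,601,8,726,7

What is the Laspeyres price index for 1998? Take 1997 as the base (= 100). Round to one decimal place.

Laspeyres price index uses base-period quantities as weights.
ΣP(1998)·Q(1997) = 264×10 + 6145×7 + 1117×9 + 26173×3 + 726×8 = 2640 + 43015 + 10053 + 78519 + 5808 = 140035
ΣP(1997)·Q(1997) = 239×10 + 5707×7 + 798×9 + 19730×3 + 601×8 = 2390 + 39949 + 7182 + 59190 + 4808 = 113519
Index = 140035 / 113519 × 100 = 123.3582

123.4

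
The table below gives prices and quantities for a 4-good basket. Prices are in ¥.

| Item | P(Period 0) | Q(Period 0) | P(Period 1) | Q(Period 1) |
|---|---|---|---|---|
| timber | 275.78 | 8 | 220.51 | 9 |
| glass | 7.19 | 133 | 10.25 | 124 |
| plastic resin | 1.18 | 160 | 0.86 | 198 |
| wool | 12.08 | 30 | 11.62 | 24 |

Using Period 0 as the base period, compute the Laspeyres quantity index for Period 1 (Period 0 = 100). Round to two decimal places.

104.94

Laspeyres quantity index uses base-period prices as weights.
ΣP(Period 0)·Q(Period 1) = 275.78×9 + 7.19×124 + 1.18×198 + 12.08×24 = 2482.02 + 891.56 + 233.64 + 289.92 = 3897.14
ΣP(Period 0)·Q(Period 0) = 275.78×8 + 7.19×133 + 1.18×160 + 12.08×30 = 2206.24 + 956.27 + 188.8 + 362.4 = 3713.71
Index = 3897.14 / 3713.71 × 100 = 104.9393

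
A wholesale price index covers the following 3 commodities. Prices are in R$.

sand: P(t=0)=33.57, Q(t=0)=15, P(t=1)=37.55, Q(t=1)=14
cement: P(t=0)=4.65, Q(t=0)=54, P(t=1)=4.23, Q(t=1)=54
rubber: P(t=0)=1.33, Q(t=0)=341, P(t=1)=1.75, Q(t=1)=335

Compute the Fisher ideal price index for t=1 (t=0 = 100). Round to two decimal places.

114.91

Laspeyres component (base-period weights):
ΣP(t=1)Q(t=0) = 37.55×15 + 4.23×54 + 1.75×341 = 563.25 + 228.42 + 596.75 = 1388.42
ΣP(t=0)Q(t=0) = 33.57×15 + 4.65×54 + 1.33×341 = 503.55 + 251.1 + 453.53 = 1208.18
L = 1388.42 / 1208.18 × 100 = 114.9183
Paasche component (current-period weights):
ΣP(t=1)Q(t=1) = 37.55×14 + 4.23×54 + 1.75×335 = 525.7 + 228.42 + 586.25 = 1340.37
ΣP(t=0)Q(t=1) = 33.57×14 + 4.65×54 + 1.33×335 = 469.98 + 251.1 + 445.55 = 1166.63
P = 1340.37 / 1166.63 × 100 = 114.8925
Fisher = √(L × P) = √(114.9183 × 114.8925) = 114.9054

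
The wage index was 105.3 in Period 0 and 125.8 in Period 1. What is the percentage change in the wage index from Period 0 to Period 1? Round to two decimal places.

Change = (125.8 − 105.3) / 105.3 × 100
       = 20.5 / 105.3 × 100 = 19.4682%

19.47%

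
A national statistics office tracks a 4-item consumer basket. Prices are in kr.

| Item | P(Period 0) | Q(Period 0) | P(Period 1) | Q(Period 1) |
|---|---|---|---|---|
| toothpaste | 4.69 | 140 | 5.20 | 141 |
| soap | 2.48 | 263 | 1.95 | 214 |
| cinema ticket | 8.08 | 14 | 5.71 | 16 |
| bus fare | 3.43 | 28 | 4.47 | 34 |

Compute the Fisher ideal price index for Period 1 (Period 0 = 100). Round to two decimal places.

Laspeyres component (base-period weights):
ΣP(Period 1)Q(Period 0) = 5.20×140 + 1.95×263 + 5.71×14 + 4.47×28 = 728 + 512.85 + 79.94 + 125.16 = 1445.95
ΣP(Period 0)Q(Period 0) = 4.69×140 + 2.48×263 + 8.08×14 + 3.43×28 = 656.6 + 652.24 + 113.12 + 96.04 = 1518
L = 1445.95 / 1518 × 100 = 95.2536
Paasche component (current-period weights):
ΣP(Period 1)Q(Period 1) = 5.20×141 + 1.95×214 + 5.71×16 + 4.47×34 = 733.2 + 417.3 + 91.36 + 151.98 = 1393.84
ΣP(Period 0)Q(Period 1) = 4.69×141 + 2.48×214 + 8.08×16 + 3.43×34 = 661.29 + 530.72 + 129.28 + 116.62 = 1437.91
P = 1393.84 / 1437.91 × 100 = 96.9351
Fisher = √(L × P) = √(95.2536 × 96.9351) = 96.0907

96.09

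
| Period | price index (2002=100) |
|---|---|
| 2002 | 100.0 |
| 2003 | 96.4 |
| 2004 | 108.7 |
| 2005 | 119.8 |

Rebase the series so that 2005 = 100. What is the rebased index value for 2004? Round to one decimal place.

90.7

Rebased(2004) = 108.7 / 119.8 × 100 = 90.7346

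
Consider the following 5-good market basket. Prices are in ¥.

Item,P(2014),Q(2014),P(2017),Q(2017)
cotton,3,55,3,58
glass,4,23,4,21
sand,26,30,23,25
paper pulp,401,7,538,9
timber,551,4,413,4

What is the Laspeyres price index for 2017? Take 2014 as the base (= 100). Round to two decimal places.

105.24

Laspeyres price index uses base-period quantities as weights.
ΣP(2017)·Q(2014) = 3×55 + 4×23 + 23×30 + 538×7 + 413×4 = 165 + 92 + 690 + 3766 + 1652 = 6365
ΣP(2014)·Q(2014) = 3×55 + 4×23 + 26×30 + 401×7 + 551×4 = 165 + 92 + 780 + 2807 + 2204 = 6048
Index = 6365 / 6048 × 100 = 105.2414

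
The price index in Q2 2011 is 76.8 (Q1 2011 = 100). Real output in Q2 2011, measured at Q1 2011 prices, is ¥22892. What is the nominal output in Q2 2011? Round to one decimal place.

17581.1

Nominal = Real × (Index/100) = 22892 × (76.8/100)
        = 22892 × 0.768 = 17581.0560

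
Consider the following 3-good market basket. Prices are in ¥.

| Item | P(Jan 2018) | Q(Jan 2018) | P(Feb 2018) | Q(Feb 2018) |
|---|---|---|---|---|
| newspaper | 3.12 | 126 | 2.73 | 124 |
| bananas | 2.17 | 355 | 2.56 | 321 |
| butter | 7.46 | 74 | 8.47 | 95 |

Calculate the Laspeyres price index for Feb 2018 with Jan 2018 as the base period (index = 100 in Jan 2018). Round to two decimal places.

109.56

Laspeyres price index uses base-period quantities as weights.
ΣP(Feb 2018)·Q(Jan 2018) = 2.73×126 + 2.56×355 + 8.47×74 = 343.98 + 908.8 + 626.78 = 1879.56
ΣP(Jan 2018)·Q(Jan 2018) = 3.12×126 + 2.17×355 + 7.46×74 = 393.12 + 770.35 + 552.04 = 1715.51
Index = 1879.56 / 1715.51 × 100 = 109.5628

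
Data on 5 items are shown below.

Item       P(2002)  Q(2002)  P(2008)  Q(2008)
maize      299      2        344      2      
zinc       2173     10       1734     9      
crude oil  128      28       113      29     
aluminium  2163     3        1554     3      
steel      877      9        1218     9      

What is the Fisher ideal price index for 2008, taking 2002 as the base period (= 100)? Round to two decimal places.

Laspeyres component (base-period weights):
ΣP(2008)Q(2002) = 344×2 + 1734×10 + 113×28 + 1554×3 + 1218×9 = 688 + 17340 + 3164 + 4662 + 10962 = 36816
ΣP(2002)Q(2002) = 299×2 + 2173×10 + 128×28 + 2163×3 + 877×9 = 598 + 21730 + 3584 + 6489 + 7893 = 40294
L = 36816 / 40294 × 100 = 91.3684
Paasche component (current-period weights):
ΣP(2008)Q(2008) = 344×2 + 1734×9 + 113×29 + 1554×3 + 1218×9 = 688 + 15606 + 3277 + 4662 + 10962 = 35195
ΣP(2002)Q(2008) = 299×2 + 2173×9 + 128×29 + 2163×3 + 877×9 = 598 + 19557 + 3712 + 6489 + 7893 = 38249
P = 35195 / 38249 × 100 = 92.0155
Fisher = √(L × P) = √(91.3684 × 92.0155) = 91.6914

91.69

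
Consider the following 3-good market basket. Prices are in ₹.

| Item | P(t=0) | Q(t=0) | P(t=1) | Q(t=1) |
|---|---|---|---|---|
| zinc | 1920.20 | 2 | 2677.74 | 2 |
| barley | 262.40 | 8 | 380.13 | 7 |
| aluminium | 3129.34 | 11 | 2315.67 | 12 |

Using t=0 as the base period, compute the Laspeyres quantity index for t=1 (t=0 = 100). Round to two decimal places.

Laspeyres quantity index uses base-period prices as weights.
ΣP(t=0)·Q(t=1) = 1920.20×2 + 262.40×7 + 3129.34×12 = 3840.4 + 1836.8 + 37552.08 = 43229.28
ΣP(t=0)·Q(t=0) = 1920.20×2 + 262.40×8 + 3129.34×11 = 3840.4 + 2099.2 + 34422.74 = 40362.34
Index = 43229.28 / 40362.34 × 100 = 107.1030

107.10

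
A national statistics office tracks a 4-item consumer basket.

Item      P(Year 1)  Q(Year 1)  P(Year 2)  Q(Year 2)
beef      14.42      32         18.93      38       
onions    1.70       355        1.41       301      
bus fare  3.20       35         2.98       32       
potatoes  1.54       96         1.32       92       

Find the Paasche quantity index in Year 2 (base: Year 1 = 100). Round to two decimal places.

Paasche quantity index uses current-period prices as weights.
ΣP(Year 2)·Q(Year 2) = 18.93×38 + 1.41×301 + 2.98×32 + 1.32×92 = 719.34 + 424.41 + 95.36 + 121.44 = 1360.55
ΣP(Year 2)·Q(Year 1) = 18.93×32 + 1.41×355 + 2.98×35 + 1.32×96 = 605.76 + 500.55 + 104.3 + 126.72 = 1337.33
Index = 1360.55 / 1337.33 × 100 = 101.7363

101.74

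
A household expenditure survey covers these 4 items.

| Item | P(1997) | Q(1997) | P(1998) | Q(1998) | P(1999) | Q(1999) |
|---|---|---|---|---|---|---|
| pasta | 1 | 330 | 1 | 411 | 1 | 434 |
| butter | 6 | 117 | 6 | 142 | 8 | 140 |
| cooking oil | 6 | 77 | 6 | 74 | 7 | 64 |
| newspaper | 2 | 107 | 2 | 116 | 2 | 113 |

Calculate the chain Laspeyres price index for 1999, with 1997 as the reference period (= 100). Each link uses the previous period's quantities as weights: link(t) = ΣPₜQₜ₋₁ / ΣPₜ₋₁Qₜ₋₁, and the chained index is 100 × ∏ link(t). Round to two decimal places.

118.46

Link 1997→1998:
ΣP(1998)Q(1997) = 1×330 + 6×117 + 6×77 + 2×107 = 330 + 702 + 462 + 214 = 1708
ΣP(1997)Q(1997) = 1×330 + 6×117 + 6×77 + 2×107 = 330 + 702 + 462 + 214 = 1708
link = 1708/1708 = 1.000000
Link 1998→1999:
ΣP(1999)Q(1998) = 1×411 + 8×142 + 7×74 + 2×116 = 411 + 1136 + 518 + 232 = 2297
ΣP(1998)Q(1998) = 1×411 + 6×142 + 6×74 + 2×116 = 411 + 852 + 444 + 232 = 1939
link = 2297/1939 = 1.184631
Chained index = 100 × 1.000000 × 1.184631 = 118.4631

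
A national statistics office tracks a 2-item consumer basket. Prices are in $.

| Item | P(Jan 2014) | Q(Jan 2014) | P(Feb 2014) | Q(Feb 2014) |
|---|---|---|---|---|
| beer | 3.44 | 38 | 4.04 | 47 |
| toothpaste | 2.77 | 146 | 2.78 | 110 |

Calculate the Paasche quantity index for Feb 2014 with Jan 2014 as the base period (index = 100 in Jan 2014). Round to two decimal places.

Paasche quantity index uses current-period prices as weights.
ΣP(Feb 2014)·Q(Feb 2014) = 4.04×47 + 2.78×110 = 189.88 + 305.8 = 495.68
ΣP(Feb 2014)·Q(Jan 2014) = 4.04×38 + 2.78×146 = 153.52 + 405.88 = 559.4
Index = 495.68 / 559.4 × 100 = 88.6092

88.61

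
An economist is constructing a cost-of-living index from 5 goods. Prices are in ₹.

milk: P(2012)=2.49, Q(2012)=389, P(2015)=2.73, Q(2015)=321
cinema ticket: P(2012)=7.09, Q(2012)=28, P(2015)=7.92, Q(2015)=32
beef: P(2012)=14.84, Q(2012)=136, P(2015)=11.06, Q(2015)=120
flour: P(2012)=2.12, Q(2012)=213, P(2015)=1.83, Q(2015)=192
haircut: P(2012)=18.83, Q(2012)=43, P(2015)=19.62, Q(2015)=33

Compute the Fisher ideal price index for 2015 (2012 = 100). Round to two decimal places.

90.27

Laspeyres component (base-period weights):
ΣP(2015)Q(2012) = 2.73×389 + 7.92×28 + 11.06×136 + 1.83×213 + 19.62×43 = 1061.97 + 221.76 + 1504.16 + 389.79 + 843.66 = 4021.34
ΣP(2012)Q(2012) = 2.49×389 + 7.09×28 + 14.84×136 + 2.12×213 + 18.83×43 = 968.61 + 198.52 + 2018.24 + 451.56 + 809.69 = 4446.62
L = 4021.34 / 4446.62 × 100 = 90.4359
Paasche component (current-period weights):
ΣP(2015)Q(2015) = 2.73×321 + 7.92×32 + 11.06×120 + 1.83×192 + 19.62×33 = 876.33 + 253.44 + 1327.2 + 351.36 + 647.46 = 3455.79
ΣP(2012)Q(2015) = 2.49×321 + 7.09×32 + 14.84×120 + 2.12×192 + 18.83×33 = 799.29 + 226.88 + 1780.8 + 407.04 + 621.39 = 3835.4
P = 3455.79 / 3835.4 × 100 = 90.1025
Fisher = √(L × P) = √(90.4359 × 90.1025) = 90.2690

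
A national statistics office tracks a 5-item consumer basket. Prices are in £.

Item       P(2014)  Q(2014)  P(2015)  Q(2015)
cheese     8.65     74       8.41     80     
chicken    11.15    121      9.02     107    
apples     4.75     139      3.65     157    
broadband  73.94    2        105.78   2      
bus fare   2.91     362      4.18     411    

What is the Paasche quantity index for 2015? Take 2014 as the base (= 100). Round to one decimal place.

104.9

Paasche quantity index uses current-period prices as weights.
ΣP(2015)·Q(2015) = 8.41×80 + 9.02×107 + 3.65×157 + 105.78×2 + 4.18×411 = 672.8 + 965.14 + 573.05 + 211.56 + 1717.98 = 4140.53
ΣP(2015)·Q(2014) = 8.41×74 + 9.02×121 + 3.65×139 + 105.78×2 + 4.18×362 = 622.34 + 1091.42 + 507.35 + 211.56 + 1513.16 = 3945.83
Index = 4140.53 / 3945.83 × 100 = 104.9343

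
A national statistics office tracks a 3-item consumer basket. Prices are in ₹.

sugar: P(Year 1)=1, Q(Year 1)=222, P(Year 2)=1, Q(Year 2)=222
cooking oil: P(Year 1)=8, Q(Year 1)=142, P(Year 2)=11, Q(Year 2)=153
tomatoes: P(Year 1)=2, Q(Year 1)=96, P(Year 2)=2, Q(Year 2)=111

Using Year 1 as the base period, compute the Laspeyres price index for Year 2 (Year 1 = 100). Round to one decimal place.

Laspeyres price index uses base-period quantities as weights.
ΣP(Year 2)·Q(Year 1) = 1×222 + 11×142 + 2×96 = 222 + 1562 + 192 = 1976
ΣP(Year 1)·Q(Year 1) = 1×222 + 8×142 + 2×96 = 222 + 1136 + 192 = 1550
Index = 1976 / 1550 × 100 = 127.4839

127.5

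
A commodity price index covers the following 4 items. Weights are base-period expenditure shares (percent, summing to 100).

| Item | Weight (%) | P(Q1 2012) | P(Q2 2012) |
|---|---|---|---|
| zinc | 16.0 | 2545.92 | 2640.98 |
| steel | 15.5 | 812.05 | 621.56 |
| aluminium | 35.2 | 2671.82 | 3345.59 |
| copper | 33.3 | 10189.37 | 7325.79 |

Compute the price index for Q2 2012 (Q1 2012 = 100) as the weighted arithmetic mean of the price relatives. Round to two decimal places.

96.48

zinc: 16.0 × (2640.98/2545.92) = 16.0 × 1.037338 = 16.5974
steel: 15.5 × (621.56/812.05) = 15.5 × 0.765421 = 11.8640
aluminium: 35.2 × (3345.59/2671.82) = 35.2 × 1.252176 = 44.0766
copper: 33.3 × (7325.79/10189.37) = 33.3 × 0.718964 = 23.9415
Index = Σ wᵢ·(p₁ᵢ/p₀ᵢ) = 16.5974 + 11.8640 + 44.0766 + 23.9415 = 96.4795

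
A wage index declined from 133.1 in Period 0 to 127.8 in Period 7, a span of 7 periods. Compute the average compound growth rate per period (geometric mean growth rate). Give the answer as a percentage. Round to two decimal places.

-0.58%

Growth factor = (127.8/133.1)^(1/7) = (0.960180)^(1/7) = 0.994212
Growth rate = 0.994212 − 1 = -0.005788 = -0.5788%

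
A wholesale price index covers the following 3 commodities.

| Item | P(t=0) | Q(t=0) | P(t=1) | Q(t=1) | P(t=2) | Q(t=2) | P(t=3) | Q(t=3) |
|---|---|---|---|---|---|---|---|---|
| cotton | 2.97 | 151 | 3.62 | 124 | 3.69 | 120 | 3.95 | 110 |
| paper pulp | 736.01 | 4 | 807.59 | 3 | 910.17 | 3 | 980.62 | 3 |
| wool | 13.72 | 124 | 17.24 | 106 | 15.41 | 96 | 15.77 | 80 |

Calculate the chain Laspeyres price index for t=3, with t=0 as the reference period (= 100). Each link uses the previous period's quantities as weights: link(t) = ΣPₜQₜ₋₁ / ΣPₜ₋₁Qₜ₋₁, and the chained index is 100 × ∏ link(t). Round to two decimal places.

126.24

Link t=0→t=1:
ΣP(t=1)Q(t=0) = 3.62×151 + 807.59×4 + 17.24×124 = 546.62 + 3230.36 + 2137.76 = 5914.74
ΣP(t=0)Q(t=0) = 2.97×151 + 736.01×4 + 13.72×124 = 448.47 + 2944.04 + 1701.28 = 5093.79
link = 5914.74/5093.79 = 1.161167
Link t=1→t=2:
ΣP(t=2)Q(t=1) = 3.69×124 + 910.17×3 + 15.41×106 = 457.56 + 2730.51 + 1633.46 = 4821.53
ΣP(t=1)Q(t=1) = 3.62×124 + 807.59×3 + 17.24×106 = 448.88 + 2422.77 + 1827.44 = 4699.09
link = 4821.53/4699.09 = 1.026056
Link t=2→t=3:
ΣP(t=3)Q(t=2) = 3.95×120 + 980.62×3 + 15.77×96 = 474 + 2941.86 + 1513.92 = 4929.78
ΣP(t=2)Q(t=2) = 3.69×120 + 910.17×3 + 15.41×96 = 442.8 + 2730.51 + 1479.36 = 4652.67
link = 4929.78/4652.67 = 1.059559
Chained index = 100 × 1.161167 × 1.026056 × 1.059559 = 126.2383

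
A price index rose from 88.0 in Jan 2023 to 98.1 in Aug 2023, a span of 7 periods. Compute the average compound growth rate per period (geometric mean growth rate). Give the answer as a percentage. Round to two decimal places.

1.56%

Growth factor = (98.1/88.0)^(1/7) = (1.114773)^(1/7) = 1.015643
Growth rate = 1.015643 − 1 = 0.015643 = 1.5643%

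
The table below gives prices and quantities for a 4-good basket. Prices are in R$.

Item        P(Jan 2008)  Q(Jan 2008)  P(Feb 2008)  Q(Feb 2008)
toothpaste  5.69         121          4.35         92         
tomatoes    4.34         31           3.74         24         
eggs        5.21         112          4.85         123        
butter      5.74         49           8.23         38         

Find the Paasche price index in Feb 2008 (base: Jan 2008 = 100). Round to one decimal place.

94.1

Paasche price index uses current-period quantities as weights.
ΣP(Feb 2008)·Q(Feb 2008) = 4.35×92 + 3.74×24 + 4.85×123 + 8.23×38 = 400.2 + 89.76 + 596.55 + 312.74 = 1399.25
ΣP(Jan 2008)·Q(Feb 2008) = 5.69×92 + 4.34×24 + 5.21×123 + 5.74×38 = 523.48 + 104.16 + 640.83 + 218.12 = 1486.59
Index = 1399.25 / 1486.59 × 100 = 94.1248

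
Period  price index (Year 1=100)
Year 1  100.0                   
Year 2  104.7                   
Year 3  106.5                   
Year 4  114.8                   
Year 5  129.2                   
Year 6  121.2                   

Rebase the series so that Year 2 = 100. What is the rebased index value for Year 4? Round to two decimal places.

Rebased(Year 4) = 114.8 / 104.7 × 100 = 109.6466

109.65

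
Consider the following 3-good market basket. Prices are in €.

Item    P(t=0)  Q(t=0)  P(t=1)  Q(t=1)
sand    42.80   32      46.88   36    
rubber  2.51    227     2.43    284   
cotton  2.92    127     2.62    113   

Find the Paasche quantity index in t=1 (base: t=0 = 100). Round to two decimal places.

Paasche quantity index uses current-period prices as weights.
ΣP(t=1)·Q(t=1) = 46.88×36 + 2.43×284 + 2.62×113 = 1687.68 + 690.12 + 296.06 = 2673.86
ΣP(t=1)·Q(t=0) = 46.88×32 + 2.43×227 + 2.62×127 = 1500.16 + 551.61 + 332.74 = 2384.51
Index = 2673.86 / 2384.51 × 100 = 112.1346

112.13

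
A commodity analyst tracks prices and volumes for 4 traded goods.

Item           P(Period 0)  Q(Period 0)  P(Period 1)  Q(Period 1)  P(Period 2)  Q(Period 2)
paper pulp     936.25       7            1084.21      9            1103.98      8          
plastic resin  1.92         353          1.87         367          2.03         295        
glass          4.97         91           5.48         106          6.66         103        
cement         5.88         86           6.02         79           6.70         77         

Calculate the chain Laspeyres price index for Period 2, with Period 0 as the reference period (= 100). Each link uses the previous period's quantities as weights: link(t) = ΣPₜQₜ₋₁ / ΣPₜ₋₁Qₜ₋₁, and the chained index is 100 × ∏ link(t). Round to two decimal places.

Link Period 0→Period 1:
ΣP(Period 1)Q(Period 0) = 1084.21×7 + 1.87×353 + 5.48×91 + 6.02×86 = 7589.47 + 660.11 + 498.68 + 517.72 = 9265.98
ΣP(Period 0)Q(Period 0) = 936.25×7 + 1.92×353 + 4.97×91 + 5.88×86 = 6553.75 + 677.76 + 452.27 + 505.68 = 8189.46
link = 9265.98/8189.46 = 1.131452
Link Period 1→Period 2:
ΣP(Period 2)Q(Period 1) = 1103.98×9 + 2.03×367 + 6.66×106 + 6.70×79 = 9935.82 + 745.01 + 705.96 + 529.3 = 11916.09
ΣP(Period 1)Q(Period 1) = 1084.21×9 + 1.87×367 + 5.48×106 + 6.02×79 = 9757.89 + 686.29 + 580.88 + 475.58 = 11500.64
link = 11916.09/11500.64 = 1.036124
Chained index = 100 × 1.131452 × 1.036124 = 117.2325

117.23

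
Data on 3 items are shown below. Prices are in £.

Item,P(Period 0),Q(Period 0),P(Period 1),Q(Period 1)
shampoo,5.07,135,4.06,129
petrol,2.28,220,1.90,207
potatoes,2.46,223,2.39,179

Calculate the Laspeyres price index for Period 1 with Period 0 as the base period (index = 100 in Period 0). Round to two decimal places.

Laspeyres price index uses base-period quantities as weights.
ΣP(Period 1)·Q(Period 0) = 4.06×135 + 1.90×220 + 2.39×223 = 548.1 + 418 + 532.97 = 1499.07
ΣP(Period 0)·Q(Period 0) = 5.07×135 + 2.28×220 + 2.46×223 = 684.45 + 501.6 + 548.58 = 1734.63
Index = 1499.07 / 1734.63 × 100 = 86.4202

86.42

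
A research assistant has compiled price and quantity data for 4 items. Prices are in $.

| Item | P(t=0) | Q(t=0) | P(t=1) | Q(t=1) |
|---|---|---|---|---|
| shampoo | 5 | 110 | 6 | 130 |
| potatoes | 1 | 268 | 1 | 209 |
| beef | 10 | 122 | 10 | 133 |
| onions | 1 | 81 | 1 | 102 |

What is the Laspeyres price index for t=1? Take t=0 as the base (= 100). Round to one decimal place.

Laspeyres price index uses base-period quantities as weights.
ΣP(t=1)·Q(t=0) = 6×110 + 1×268 + 10×122 + 1×81 = 660 + 268 + 1220 + 81 = 2229
ΣP(t=0)·Q(t=0) = 5×110 + 1×268 + 10×122 + 1×81 = 550 + 268 + 1220 + 81 = 2119
Index = 2229 / 2119 × 100 = 105.1911

105.2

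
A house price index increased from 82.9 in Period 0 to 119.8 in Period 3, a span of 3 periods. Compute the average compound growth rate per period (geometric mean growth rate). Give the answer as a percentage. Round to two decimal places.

Growth factor = (119.8/82.9)^(1/3) = (1.445115)^(1/3) = 1.130579
Growth rate = 1.130579 − 1 = 0.130579 = 13.0579%

13.06%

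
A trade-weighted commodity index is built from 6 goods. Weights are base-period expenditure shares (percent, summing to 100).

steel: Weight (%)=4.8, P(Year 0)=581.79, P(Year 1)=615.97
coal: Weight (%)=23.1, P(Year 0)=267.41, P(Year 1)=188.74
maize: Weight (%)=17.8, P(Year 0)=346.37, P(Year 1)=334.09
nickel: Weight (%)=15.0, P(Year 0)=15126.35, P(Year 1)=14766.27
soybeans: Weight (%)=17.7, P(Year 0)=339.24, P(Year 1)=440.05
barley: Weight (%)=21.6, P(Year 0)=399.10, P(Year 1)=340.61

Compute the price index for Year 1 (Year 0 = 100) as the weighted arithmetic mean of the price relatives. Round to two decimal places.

94.59

steel: 4.8 × (615.97/581.79) = 4.8 × 1.058750 = 5.0820
coal: 23.1 × (188.74/267.41) = 23.1 × 0.705808 = 16.3042
maize: 17.8 × (334.09/346.37) = 17.8 × 0.964547 = 17.1689
nickel: 15.0 × (14766.27/15126.35) = 15.0 × 0.976195 = 14.6429
soybeans: 17.7 × (440.05/339.24) = 17.7 × 1.297164 = 22.9598
barley: 21.6 × (340.61/399.10) = 21.6 × 0.853445 = 18.4344
Index = Σ wᵢ·(p₁ᵢ/p₀ᵢ) = 5.0820 + 16.3042 + 17.1689 + 14.6429 + 22.9598 + 18.4344 = 94.5922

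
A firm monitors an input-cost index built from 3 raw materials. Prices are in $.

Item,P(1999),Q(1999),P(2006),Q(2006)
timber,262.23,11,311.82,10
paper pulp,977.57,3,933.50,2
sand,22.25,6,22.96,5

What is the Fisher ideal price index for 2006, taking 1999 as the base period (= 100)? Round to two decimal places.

Laspeyres component (base-period weights):
ΣP(2006)Q(1999) = 311.82×11 + 933.50×3 + 22.96×6 = 3430.02 + 2800.5 + 137.76 = 6368.28
ΣP(1999)Q(1999) = 262.23×11 + 977.57×3 + 22.25×6 = 2884.53 + 2932.71 + 133.5 = 5950.74
L = 6368.28 / 5950.74 × 100 = 107.0166
Paasche component (current-period weights):
ΣP(2006)Q(2006) = 311.82×10 + 933.50×2 + 22.96×5 = 3118.2 + 1867 + 114.8 = 5100
ΣP(1999)Q(2006) = 262.23×10 + 977.57×2 + 22.25×5 = 2622.3 + 1955.14 + 111.25 = 4688.69
P = 5100 / 4688.69 × 100 = 108.7724
Fisher = √(L × P) = √(107.0166 × 108.7724) = 107.8909

107.89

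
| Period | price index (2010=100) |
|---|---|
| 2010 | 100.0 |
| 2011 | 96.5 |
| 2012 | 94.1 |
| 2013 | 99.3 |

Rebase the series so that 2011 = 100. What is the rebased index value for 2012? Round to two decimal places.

97.51

Rebased(2012) = 94.1 / 96.5 × 100 = 97.5130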